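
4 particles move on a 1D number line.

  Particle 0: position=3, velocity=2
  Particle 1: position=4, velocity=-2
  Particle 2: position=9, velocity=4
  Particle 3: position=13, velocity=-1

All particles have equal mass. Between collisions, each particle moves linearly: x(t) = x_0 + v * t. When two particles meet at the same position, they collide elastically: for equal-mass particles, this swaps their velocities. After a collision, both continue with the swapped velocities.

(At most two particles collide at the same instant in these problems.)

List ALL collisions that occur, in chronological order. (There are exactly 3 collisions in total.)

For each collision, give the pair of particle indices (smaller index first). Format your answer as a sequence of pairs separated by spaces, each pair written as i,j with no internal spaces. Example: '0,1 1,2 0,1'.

Collision at t=1/4: particles 0 and 1 swap velocities; positions: p0=7/2 p1=7/2 p2=10 p3=51/4; velocities now: v0=-2 v1=2 v2=4 v3=-1
Collision at t=4/5: particles 2 and 3 swap velocities; positions: p0=12/5 p1=23/5 p2=61/5 p3=61/5; velocities now: v0=-2 v1=2 v2=-1 v3=4
Collision at t=10/3: particles 1 and 2 swap velocities; positions: p0=-8/3 p1=29/3 p2=29/3 p3=67/3; velocities now: v0=-2 v1=-1 v2=2 v3=4

Answer: 0,1 2,3 1,2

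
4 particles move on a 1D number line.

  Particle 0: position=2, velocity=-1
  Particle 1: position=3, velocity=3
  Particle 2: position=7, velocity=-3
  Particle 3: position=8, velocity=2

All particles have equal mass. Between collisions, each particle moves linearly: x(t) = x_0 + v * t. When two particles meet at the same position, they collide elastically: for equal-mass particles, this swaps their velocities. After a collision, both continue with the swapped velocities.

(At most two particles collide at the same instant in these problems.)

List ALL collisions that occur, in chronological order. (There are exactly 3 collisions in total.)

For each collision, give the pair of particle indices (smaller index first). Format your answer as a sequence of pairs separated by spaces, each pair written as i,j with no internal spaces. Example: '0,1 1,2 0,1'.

Collision at t=2/3: particles 1 and 2 swap velocities; positions: p0=4/3 p1=5 p2=5 p3=28/3; velocities now: v0=-1 v1=-3 v2=3 v3=2
Collision at t=5/2: particles 0 and 1 swap velocities; positions: p0=-1/2 p1=-1/2 p2=21/2 p3=13; velocities now: v0=-3 v1=-1 v2=3 v3=2
Collision at t=5: particles 2 and 3 swap velocities; positions: p0=-8 p1=-3 p2=18 p3=18; velocities now: v0=-3 v1=-1 v2=2 v3=3

Answer: 1,2 0,1 2,3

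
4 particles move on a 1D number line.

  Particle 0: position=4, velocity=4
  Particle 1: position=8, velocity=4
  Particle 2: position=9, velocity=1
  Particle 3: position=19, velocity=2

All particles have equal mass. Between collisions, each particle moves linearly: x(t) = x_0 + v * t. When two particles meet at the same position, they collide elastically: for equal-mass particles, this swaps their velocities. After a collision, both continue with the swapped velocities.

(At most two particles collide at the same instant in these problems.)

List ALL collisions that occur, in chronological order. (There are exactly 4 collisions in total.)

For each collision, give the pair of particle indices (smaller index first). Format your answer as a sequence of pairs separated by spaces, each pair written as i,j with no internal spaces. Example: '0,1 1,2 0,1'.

Collision at t=1/3: particles 1 and 2 swap velocities; positions: p0=16/3 p1=28/3 p2=28/3 p3=59/3; velocities now: v0=4 v1=1 v2=4 v3=2
Collision at t=5/3: particles 0 and 1 swap velocities; positions: p0=32/3 p1=32/3 p2=44/3 p3=67/3; velocities now: v0=1 v1=4 v2=4 v3=2
Collision at t=11/2: particles 2 and 3 swap velocities; positions: p0=29/2 p1=26 p2=30 p3=30; velocities now: v0=1 v1=4 v2=2 v3=4
Collision at t=15/2: particles 1 and 2 swap velocities; positions: p0=33/2 p1=34 p2=34 p3=38; velocities now: v0=1 v1=2 v2=4 v3=4

Answer: 1,2 0,1 2,3 1,2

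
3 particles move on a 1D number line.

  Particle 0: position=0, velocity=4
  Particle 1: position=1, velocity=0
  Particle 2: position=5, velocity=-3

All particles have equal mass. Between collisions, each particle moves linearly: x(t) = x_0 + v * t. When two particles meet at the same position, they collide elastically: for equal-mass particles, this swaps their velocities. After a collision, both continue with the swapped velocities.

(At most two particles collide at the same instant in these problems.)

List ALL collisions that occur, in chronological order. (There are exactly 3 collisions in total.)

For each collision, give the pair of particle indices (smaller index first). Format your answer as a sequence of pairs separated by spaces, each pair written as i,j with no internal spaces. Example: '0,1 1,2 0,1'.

Collision at t=1/4: particles 0 and 1 swap velocities; positions: p0=1 p1=1 p2=17/4; velocities now: v0=0 v1=4 v2=-3
Collision at t=5/7: particles 1 and 2 swap velocities; positions: p0=1 p1=20/7 p2=20/7; velocities now: v0=0 v1=-3 v2=4
Collision at t=4/3: particles 0 and 1 swap velocities; positions: p0=1 p1=1 p2=16/3; velocities now: v0=-3 v1=0 v2=4

Answer: 0,1 1,2 0,1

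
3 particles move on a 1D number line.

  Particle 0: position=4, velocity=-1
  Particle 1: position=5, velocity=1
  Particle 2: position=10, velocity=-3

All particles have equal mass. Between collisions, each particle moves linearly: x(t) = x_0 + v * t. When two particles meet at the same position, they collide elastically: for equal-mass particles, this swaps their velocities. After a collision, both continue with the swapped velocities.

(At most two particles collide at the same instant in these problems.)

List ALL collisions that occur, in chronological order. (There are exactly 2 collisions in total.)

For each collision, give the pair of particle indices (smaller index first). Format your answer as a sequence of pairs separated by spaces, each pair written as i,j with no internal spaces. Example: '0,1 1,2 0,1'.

Collision at t=5/4: particles 1 and 2 swap velocities; positions: p0=11/4 p1=25/4 p2=25/4; velocities now: v0=-1 v1=-3 v2=1
Collision at t=3: particles 0 and 1 swap velocities; positions: p0=1 p1=1 p2=8; velocities now: v0=-3 v1=-1 v2=1

Answer: 1,2 0,1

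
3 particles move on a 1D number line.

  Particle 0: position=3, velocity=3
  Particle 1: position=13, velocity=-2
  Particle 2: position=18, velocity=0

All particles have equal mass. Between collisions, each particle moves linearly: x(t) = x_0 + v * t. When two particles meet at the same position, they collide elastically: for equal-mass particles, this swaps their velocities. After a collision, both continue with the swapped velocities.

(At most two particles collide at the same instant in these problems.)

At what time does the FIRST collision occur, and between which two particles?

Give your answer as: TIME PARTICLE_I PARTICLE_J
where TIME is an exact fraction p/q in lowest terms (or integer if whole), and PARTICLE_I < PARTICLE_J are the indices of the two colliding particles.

Answer: 2 0 1

Derivation:
Pair (0,1): pos 3,13 vel 3,-2 -> gap=10, closing at 5/unit, collide at t=2
Pair (1,2): pos 13,18 vel -2,0 -> not approaching (rel speed -2 <= 0)
Earliest collision: t=2 between 0 and 1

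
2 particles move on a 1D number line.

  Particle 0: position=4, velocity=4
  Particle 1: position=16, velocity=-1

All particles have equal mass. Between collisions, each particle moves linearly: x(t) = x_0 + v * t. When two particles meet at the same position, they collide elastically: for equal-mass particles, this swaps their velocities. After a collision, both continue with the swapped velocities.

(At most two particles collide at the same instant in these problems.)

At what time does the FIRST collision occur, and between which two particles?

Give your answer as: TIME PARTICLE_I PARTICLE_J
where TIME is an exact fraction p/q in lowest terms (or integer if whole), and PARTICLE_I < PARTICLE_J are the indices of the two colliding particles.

Answer: 12/5 0 1

Derivation:
Pair (0,1): pos 4,16 vel 4,-1 -> gap=12, closing at 5/unit, collide at t=12/5
Earliest collision: t=12/5 between 0 and 1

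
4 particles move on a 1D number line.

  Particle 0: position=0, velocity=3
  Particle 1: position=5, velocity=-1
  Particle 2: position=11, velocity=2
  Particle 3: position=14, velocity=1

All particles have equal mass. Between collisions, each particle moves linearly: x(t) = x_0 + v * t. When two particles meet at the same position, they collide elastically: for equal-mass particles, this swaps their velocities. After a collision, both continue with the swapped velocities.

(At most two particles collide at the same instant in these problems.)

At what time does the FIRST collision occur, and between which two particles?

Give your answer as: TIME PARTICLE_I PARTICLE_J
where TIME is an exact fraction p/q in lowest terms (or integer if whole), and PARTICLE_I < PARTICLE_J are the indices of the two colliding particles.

Pair (0,1): pos 0,5 vel 3,-1 -> gap=5, closing at 4/unit, collide at t=5/4
Pair (1,2): pos 5,11 vel -1,2 -> not approaching (rel speed -3 <= 0)
Pair (2,3): pos 11,14 vel 2,1 -> gap=3, closing at 1/unit, collide at t=3
Earliest collision: t=5/4 between 0 and 1

Answer: 5/4 0 1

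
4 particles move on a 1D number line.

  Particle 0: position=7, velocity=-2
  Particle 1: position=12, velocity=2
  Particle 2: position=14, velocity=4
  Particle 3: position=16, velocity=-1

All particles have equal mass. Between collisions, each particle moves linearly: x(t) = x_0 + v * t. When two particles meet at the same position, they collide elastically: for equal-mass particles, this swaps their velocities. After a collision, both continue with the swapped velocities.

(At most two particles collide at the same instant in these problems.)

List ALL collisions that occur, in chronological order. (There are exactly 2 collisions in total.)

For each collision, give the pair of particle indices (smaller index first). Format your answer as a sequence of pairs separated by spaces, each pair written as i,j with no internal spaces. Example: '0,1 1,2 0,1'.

Collision at t=2/5: particles 2 and 3 swap velocities; positions: p0=31/5 p1=64/5 p2=78/5 p3=78/5; velocities now: v0=-2 v1=2 v2=-1 v3=4
Collision at t=4/3: particles 1 and 2 swap velocities; positions: p0=13/3 p1=44/3 p2=44/3 p3=58/3; velocities now: v0=-2 v1=-1 v2=2 v3=4

Answer: 2,3 1,2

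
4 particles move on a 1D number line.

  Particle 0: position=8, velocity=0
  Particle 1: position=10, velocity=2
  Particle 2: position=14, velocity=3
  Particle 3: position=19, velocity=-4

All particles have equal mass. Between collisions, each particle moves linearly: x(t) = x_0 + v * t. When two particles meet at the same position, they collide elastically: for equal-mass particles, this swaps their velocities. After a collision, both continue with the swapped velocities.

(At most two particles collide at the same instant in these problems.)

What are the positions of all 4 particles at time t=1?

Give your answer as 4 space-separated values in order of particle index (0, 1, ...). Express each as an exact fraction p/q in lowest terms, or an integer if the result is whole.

Answer: 8 12 15 17

Derivation:
Collision at t=5/7: particles 2 and 3 swap velocities; positions: p0=8 p1=80/7 p2=113/7 p3=113/7; velocities now: v0=0 v1=2 v2=-4 v3=3
Advance to t=1 (no further collisions before then); velocities: v0=0 v1=2 v2=-4 v3=3; positions = 8 12 15 17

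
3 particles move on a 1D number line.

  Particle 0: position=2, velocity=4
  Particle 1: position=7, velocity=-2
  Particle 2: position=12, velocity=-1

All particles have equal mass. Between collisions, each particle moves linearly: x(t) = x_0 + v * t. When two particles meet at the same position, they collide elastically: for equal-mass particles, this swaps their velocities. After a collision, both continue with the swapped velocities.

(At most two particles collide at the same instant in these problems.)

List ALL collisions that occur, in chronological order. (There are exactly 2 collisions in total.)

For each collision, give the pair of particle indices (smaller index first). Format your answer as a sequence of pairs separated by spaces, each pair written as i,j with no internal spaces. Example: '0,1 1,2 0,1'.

Answer: 0,1 1,2

Derivation:
Collision at t=5/6: particles 0 and 1 swap velocities; positions: p0=16/3 p1=16/3 p2=67/6; velocities now: v0=-2 v1=4 v2=-1
Collision at t=2: particles 1 and 2 swap velocities; positions: p0=3 p1=10 p2=10; velocities now: v0=-2 v1=-1 v2=4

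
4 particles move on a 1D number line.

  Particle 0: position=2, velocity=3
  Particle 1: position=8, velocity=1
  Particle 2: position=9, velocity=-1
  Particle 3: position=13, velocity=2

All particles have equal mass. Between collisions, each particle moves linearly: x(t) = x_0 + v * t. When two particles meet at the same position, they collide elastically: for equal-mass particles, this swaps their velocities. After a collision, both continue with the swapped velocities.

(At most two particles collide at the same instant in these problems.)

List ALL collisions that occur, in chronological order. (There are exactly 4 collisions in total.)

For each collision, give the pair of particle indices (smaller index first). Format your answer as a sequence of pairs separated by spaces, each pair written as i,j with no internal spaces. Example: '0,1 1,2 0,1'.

Answer: 1,2 0,1 1,2 2,3

Derivation:
Collision at t=1/2: particles 1 and 2 swap velocities; positions: p0=7/2 p1=17/2 p2=17/2 p3=14; velocities now: v0=3 v1=-1 v2=1 v3=2
Collision at t=7/4: particles 0 and 1 swap velocities; positions: p0=29/4 p1=29/4 p2=39/4 p3=33/2; velocities now: v0=-1 v1=3 v2=1 v3=2
Collision at t=3: particles 1 and 2 swap velocities; positions: p0=6 p1=11 p2=11 p3=19; velocities now: v0=-1 v1=1 v2=3 v3=2
Collision at t=11: particles 2 and 3 swap velocities; positions: p0=-2 p1=19 p2=35 p3=35; velocities now: v0=-1 v1=1 v2=2 v3=3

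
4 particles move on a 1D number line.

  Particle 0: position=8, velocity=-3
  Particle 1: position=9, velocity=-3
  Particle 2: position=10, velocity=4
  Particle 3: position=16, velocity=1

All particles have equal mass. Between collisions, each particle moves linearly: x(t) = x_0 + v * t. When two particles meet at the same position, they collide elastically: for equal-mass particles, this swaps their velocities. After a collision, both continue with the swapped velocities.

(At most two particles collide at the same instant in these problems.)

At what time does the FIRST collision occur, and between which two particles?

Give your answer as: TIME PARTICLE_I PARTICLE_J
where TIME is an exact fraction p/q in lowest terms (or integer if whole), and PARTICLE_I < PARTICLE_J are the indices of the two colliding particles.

Pair (0,1): pos 8,9 vel -3,-3 -> not approaching (rel speed 0 <= 0)
Pair (1,2): pos 9,10 vel -3,4 -> not approaching (rel speed -7 <= 0)
Pair (2,3): pos 10,16 vel 4,1 -> gap=6, closing at 3/unit, collide at t=2
Earliest collision: t=2 between 2 and 3

Answer: 2 2 3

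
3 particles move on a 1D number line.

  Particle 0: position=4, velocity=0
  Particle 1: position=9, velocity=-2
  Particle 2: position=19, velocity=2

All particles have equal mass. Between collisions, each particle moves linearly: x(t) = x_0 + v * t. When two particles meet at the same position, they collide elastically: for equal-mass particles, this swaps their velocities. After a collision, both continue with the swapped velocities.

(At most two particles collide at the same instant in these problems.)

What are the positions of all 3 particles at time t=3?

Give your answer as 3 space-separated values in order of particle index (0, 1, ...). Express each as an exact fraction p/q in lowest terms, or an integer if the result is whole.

Answer: 3 4 25

Derivation:
Collision at t=5/2: particles 0 and 1 swap velocities; positions: p0=4 p1=4 p2=24; velocities now: v0=-2 v1=0 v2=2
Advance to t=3 (no further collisions before then); velocities: v0=-2 v1=0 v2=2; positions = 3 4 25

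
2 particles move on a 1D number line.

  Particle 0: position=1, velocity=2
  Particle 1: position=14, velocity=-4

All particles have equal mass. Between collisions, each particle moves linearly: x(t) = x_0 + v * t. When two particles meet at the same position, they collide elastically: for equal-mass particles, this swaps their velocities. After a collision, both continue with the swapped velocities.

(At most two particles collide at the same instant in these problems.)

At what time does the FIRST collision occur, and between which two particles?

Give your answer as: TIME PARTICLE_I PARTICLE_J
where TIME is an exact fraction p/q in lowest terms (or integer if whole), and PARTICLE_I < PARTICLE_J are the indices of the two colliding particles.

Answer: 13/6 0 1

Derivation:
Pair (0,1): pos 1,14 vel 2,-4 -> gap=13, closing at 6/unit, collide at t=13/6
Earliest collision: t=13/6 between 0 and 1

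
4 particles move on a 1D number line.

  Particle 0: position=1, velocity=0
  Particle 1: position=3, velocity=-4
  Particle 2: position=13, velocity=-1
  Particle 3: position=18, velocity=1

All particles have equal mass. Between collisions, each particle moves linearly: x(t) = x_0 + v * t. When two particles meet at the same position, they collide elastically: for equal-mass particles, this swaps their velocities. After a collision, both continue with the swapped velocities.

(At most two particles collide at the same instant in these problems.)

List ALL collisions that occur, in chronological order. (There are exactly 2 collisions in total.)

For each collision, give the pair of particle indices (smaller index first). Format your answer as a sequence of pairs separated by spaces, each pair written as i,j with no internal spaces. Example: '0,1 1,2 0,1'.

Answer: 0,1 1,2

Derivation:
Collision at t=1/2: particles 0 and 1 swap velocities; positions: p0=1 p1=1 p2=25/2 p3=37/2; velocities now: v0=-4 v1=0 v2=-1 v3=1
Collision at t=12: particles 1 and 2 swap velocities; positions: p0=-45 p1=1 p2=1 p3=30; velocities now: v0=-4 v1=-1 v2=0 v3=1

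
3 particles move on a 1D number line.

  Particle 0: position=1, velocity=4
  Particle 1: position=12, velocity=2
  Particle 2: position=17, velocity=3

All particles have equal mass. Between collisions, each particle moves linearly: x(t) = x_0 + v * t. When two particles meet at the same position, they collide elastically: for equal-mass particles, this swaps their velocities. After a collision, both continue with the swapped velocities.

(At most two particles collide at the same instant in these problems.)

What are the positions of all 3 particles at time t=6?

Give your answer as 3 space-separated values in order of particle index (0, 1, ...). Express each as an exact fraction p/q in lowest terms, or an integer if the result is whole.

Collision at t=11/2: particles 0 and 1 swap velocities; positions: p0=23 p1=23 p2=67/2; velocities now: v0=2 v1=4 v2=3
Advance to t=6 (no further collisions before then); velocities: v0=2 v1=4 v2=3; positions = 24 25 35

Answer: 24 25 35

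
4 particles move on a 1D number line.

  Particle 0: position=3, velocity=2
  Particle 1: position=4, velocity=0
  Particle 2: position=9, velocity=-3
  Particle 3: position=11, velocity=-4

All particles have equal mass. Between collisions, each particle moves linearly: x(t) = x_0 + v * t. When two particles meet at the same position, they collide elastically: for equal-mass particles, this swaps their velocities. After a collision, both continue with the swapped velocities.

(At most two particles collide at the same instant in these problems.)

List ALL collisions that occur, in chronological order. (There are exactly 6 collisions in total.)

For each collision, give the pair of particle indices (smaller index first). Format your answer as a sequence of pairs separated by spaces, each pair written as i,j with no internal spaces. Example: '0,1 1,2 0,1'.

Answer: 0,1 1,2 2,3 0,1 1,2 0,1

Derivation:
Collision at t=1/2: particles 0 and 1 swap velocities; positions: p0=4 p1=4 p2=15/2 p3=9; velocities now: v0=0 v1=2 v2=-3 v3=-4
Collision at t=6/5: particles 1 and 2 swap velocities; positions: p0=4 p1=27/5 p2=27/5 p3=31/5; velocities now: v0=0 v1=-3 v2=2 v3=-4
Collision at t=4/3: particles 2 and 3 swap velocities; positions: p0=4 p1=5 p2=17/3 p3=17/3; velocities now: v0=0 v1=-3 v2=-4 v3=2
Collision at t=5/3: particles 0 and 1 swap velocities; positions: p0=4 p1=4 p2=13/3 p3=19/3; velocities now: v0=-3 v1=0 v2=-4 v3=2
Collision at t=7/4: particles 1 and 2 swap velocities; positions: p0=15/4 p1=4 p2=4 p3=13/2; velocities now: v0=-3 v1=-4 v2=0 v3=2
Collision at t=2: particles 0 and 1 swap velocities; positions: p0=3 p1=3 p2=4 p3=7; velocities now: v0=-4 v1=-3 v2=0 v3=2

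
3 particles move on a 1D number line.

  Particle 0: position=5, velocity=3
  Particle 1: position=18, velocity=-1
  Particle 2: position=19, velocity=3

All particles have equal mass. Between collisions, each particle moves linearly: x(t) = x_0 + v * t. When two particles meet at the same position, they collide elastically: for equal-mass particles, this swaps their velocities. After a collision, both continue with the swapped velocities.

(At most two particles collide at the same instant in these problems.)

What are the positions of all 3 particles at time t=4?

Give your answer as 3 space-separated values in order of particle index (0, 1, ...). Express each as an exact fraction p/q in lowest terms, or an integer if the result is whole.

Answer: 14 17 31

Derivation:
Collision at t=13/4: particles 0 and 1 swap velocities; positions: p0=59/4 p1=59/4 p2=115/4; velocities now: v0=-1 v1=3 v2=3
Advance to t=4 (no further collisions before then); velocities: v0=-1 v1=3 v2=3; positions = 14 17 31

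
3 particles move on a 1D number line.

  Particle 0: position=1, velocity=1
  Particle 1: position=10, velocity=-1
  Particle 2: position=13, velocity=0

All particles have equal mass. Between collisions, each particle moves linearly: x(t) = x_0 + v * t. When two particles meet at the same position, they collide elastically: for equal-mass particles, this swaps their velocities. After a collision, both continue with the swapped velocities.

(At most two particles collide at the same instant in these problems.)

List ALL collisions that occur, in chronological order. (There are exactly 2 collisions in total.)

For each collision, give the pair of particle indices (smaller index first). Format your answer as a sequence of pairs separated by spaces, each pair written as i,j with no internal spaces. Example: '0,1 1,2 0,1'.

Collision at t=9/2: particles 0 and 1 swap velocities; positions: p0=11/2 p1=11/2 p2=13; velocities now: v0=-1 v1=1 v2=0
Collision at t=12: particles 1 and 2 swap velocities; positions: p0=-2 p1=13 p2=13; velocities now: v0=-1 v1=0 v2=1

Answer: 0,1 1,2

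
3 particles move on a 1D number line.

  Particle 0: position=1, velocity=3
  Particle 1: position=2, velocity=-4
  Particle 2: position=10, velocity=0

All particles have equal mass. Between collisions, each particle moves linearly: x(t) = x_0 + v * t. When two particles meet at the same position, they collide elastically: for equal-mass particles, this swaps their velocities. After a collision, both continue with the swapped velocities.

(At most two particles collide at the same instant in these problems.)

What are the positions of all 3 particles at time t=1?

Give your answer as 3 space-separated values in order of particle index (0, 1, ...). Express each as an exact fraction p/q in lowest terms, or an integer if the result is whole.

Collision at t=1/7: particles 0 and 1 swap velocities; positions: p0=10/7 p1=10/7 p2=10; velocities now: v0=-4 v1=3 v2=0
Advance to t=1 (no further collisions before then); velocities: v0=-4 v1=3 v2=0; positions = -2 4 10

Answer: -2 4 10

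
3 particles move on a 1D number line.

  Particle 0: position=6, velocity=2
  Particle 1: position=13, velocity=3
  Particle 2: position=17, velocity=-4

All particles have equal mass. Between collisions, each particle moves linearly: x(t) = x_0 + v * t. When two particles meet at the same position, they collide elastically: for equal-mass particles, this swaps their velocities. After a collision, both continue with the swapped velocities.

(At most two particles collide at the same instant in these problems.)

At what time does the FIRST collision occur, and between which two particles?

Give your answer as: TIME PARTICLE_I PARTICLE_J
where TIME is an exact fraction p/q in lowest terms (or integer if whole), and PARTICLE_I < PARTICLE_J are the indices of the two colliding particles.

Pair (0,1): pos 6,13 vel 2,3 -> not approaching (rel speed -1 <= 0)
Pair (1,2): pos 13,17 vel 3,-4 -> gap=4, closing at 7/unit, collide at t=4/7
Earliest collision: t=4/7 between 1 and 2

Answer: 4/7 1 2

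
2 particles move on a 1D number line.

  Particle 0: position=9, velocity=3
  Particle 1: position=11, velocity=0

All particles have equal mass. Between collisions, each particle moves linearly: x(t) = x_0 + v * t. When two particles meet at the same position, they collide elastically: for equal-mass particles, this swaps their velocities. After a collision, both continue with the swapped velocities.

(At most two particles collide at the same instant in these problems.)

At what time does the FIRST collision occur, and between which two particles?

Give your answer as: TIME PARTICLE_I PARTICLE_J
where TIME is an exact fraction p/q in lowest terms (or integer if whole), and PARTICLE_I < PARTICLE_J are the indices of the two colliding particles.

Answer: 2/3 0 1

Derivation:
Pair (0,1): pos 9,11 vel 3,0 -> gap=2, closing at 3/unit, collide at t=2/3
Earliest collision: t=2/3 between 0 and 1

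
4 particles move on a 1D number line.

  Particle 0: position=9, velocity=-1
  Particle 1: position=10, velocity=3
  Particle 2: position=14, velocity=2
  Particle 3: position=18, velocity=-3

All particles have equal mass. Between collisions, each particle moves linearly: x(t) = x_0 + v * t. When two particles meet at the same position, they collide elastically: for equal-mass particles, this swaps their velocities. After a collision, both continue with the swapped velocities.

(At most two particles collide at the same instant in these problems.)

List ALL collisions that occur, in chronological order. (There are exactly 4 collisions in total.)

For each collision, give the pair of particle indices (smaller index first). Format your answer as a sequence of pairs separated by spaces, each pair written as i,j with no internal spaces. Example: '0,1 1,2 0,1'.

Answer: 2,3 1,2 2,3 0,1

Derivation:
Collision at t=4/5: particles 2 and 3 swap velocities; positions: p0=41/5 p1=62/5 p2=78/5 p3=78/5; velocities now: v0=-1 v1=3 v2=-3 v3=2
Collision at t=4/3: particles 1 and 2 swap velocities; positions: p0=23/3 p1=14 p2=14 p3=50/3; velocities now: v0=-1 v1=-3 v2=3 v3=2
Collision at t=4: particles 2 and 3 swap velocities; positions: p0=5 p1=6 p2=22 p3=22; velocities now: v0=-1 v1=-3 v2=2 v3=3
Collision at t=9/2: particles 0 and 1 swap velocities; positions: p0=9/2 p1=9/2 p2=23 p3=47/2; velocities now: v0=-3 v1=-1 v2=2 v3=3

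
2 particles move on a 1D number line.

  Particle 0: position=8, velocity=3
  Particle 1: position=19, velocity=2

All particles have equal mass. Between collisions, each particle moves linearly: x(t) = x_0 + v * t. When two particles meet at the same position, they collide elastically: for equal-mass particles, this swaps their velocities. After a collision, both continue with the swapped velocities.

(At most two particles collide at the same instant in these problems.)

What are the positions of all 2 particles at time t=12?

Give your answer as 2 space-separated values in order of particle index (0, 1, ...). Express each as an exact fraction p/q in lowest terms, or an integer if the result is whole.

Answer: 43 44

Derivation:
Collision at t=11: particles 0 and 1 swap velocities; positions: p0=41 p1=41; velocities now: v0=2 v1=3
Advance to t=12 (no further collisions before then); velocities: v0=2 v1=3; positions = 43 44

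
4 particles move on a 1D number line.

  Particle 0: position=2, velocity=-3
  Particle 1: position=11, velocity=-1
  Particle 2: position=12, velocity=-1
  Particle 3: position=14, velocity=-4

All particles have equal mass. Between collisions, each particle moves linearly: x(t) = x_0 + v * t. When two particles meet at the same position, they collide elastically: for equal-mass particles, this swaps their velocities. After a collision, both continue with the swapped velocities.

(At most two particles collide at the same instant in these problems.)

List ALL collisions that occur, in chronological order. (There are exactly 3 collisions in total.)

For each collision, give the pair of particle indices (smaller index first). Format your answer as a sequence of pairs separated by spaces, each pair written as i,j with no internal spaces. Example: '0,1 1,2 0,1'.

Collision at t=2/3: particles 2 and 3 swap velocities; positions: p0=0 p1=31/3 p2=34/3 p3=34/3; velocities now: v0=-3 v1=-1 v2=-4 v3=-1
Collision at t=1: particles 1 and 2 swap velocities; positions: p0=-1 p1=10 p2=10 p3=11; velocities now: v0=-3 v1=-4 v2=-1 v3=-1
Collision at t=12: particles 0 and 1 swap velocities; positions: p0=-34 p1=-34 p2=-1 p3=0; velocities now: v0=-4 v1=-3 v2=-1 v3=-1

Answer: 2,3 1,2 0,1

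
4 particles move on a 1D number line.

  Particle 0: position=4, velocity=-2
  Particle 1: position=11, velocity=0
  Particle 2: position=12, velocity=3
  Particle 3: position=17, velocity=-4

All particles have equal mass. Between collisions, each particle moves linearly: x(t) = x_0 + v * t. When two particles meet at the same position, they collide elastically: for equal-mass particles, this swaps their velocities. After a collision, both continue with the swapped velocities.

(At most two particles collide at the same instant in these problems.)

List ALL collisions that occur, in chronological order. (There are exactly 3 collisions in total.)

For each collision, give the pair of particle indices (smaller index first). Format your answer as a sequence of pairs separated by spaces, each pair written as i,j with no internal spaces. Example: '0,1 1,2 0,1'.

Answer: 2,3 1,2 0,1

Derivation:
Collision at t=5/7: particles 2 and 3 swap velocities; positions: p0=18/7 p1=11 p2=99/7 p3=99/7; velocities now: v0=-2 v1=0 v2=-4 v3=3
Collision at t=3/2: particles 1 and 2 swap velocities; positions: p0=1 p1=11 p2=11 p3=33/2; velocities now: v0=-2 v1=-4 v2=0 v3=3
Collision at t=13/2: particles 0 and 1 swap velocities; positions: p0=-9 p1=-9 p2=11 p3=63/2; velocities now: v0=-4 v1=-2 v2=0 v3=3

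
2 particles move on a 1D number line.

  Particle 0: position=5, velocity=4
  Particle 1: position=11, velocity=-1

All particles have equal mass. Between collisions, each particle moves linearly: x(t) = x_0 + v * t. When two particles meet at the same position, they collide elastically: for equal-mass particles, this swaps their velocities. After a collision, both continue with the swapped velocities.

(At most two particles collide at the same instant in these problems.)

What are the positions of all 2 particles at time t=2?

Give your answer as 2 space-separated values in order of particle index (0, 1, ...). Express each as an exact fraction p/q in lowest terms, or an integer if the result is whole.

Collision at t=6/5: particles 0 and 1 swap velocities; positions: p0=49/5 p1=49/5; velocities now: v0=-1 v1=4
Advance to t=2 (no further collisions before then); velocities: v0=-1 v1=4; positions = 9 13

Answer: 9 13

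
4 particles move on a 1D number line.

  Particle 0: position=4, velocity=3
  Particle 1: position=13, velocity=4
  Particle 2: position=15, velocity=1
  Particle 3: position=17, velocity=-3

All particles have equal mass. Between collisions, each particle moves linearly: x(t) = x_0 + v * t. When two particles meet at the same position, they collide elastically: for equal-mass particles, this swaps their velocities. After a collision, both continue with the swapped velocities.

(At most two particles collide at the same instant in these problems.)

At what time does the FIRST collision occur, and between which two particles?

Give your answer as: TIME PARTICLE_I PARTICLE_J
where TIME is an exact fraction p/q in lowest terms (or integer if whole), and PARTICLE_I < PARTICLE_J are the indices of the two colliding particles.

Pair (0,1): pos 4,13 vel 3,4 -> not approaching (rel speed -1 <= 0)
Pair (1,2): pos 13,15 vel 4,1 -> gap=2, closing at 3/unit, collide at t=2/3
Pair (2,3): pos 15,17 vel 1,-3 -> gap=2, closing at 4/unit, collide at t=1/2
Earliest collision: t=1/2 between 2 and 3

Answer: 1/2 2 3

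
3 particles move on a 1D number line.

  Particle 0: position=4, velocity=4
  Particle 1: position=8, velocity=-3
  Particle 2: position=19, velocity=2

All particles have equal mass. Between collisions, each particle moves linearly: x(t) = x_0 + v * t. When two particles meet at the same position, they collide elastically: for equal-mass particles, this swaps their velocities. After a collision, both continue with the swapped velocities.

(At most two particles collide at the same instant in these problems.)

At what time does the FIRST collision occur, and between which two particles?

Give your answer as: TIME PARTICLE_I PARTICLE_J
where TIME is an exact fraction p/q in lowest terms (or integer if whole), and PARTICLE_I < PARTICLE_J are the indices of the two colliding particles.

Pair (0,1): pos 4,8 vel 4,-3 -> gap=4, closing at 7/unit, collide at t=4/7
Pair (1,2): pos 8,19 vel -3,2 -> not approaching (rel speed -5 <= 0)
Earliest collision: t=4/7 between 0 and 1

Answer: 4/7 0 1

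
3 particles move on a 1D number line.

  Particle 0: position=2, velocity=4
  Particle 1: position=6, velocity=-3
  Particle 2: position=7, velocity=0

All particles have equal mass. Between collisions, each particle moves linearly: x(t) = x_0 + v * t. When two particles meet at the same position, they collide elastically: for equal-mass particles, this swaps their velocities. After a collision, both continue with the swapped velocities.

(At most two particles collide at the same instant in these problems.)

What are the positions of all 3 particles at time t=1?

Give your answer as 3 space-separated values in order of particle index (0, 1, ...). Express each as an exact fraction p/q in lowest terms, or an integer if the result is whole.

Collision at t=4/7: particles 0 and 1 swap velocities; positions: p0=30/7 p1=30/7 p2=7; velocities now: v0=-3 v1=4 v2=0
Advance to t=1 (no further collisions before then); velocities: v0=-3 v1=4 v2=0; positions = 3 6 7

Answer: 3 6 7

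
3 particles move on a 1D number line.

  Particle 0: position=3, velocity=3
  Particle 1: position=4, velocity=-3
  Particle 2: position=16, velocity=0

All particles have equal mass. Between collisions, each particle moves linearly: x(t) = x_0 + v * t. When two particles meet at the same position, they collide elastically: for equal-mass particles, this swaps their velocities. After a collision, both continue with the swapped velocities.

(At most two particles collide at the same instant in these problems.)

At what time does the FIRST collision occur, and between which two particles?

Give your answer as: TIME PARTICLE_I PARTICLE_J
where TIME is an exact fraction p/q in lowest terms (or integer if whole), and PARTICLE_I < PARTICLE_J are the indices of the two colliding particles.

Pair (0,1): pos 3,4 vel 3,-3 -> gap=1, closing at 6/unit, collide at t=1/6
Pair (1,2): pos 4,16 vel -3,0 -> not approaching (rel speed -3 <= 0)
Earliest collision: t=1/6 between 0 and 1

Answer: 1/6 0 1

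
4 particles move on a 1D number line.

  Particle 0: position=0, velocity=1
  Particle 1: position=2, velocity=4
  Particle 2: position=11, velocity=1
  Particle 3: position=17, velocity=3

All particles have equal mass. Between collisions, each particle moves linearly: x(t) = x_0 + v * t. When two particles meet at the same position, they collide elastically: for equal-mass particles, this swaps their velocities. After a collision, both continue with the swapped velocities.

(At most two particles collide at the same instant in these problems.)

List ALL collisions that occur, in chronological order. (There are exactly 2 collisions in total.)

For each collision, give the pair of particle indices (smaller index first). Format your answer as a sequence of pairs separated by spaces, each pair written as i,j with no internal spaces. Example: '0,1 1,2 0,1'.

Collision at t=3: particles 1 and 2 swap velocities; positions: p0=3 p1=14 p2=14 p3=26; velocities now: v0=1 v1=1 v2=4 v3=3
Collision at t=15: particles 2 and 3 swap velocities; positions: p0=15 p1=26 p2=62 p3=62; velocities now: v0=1 v1=1 v2=3 v3=4

Answer: 1,2 2,3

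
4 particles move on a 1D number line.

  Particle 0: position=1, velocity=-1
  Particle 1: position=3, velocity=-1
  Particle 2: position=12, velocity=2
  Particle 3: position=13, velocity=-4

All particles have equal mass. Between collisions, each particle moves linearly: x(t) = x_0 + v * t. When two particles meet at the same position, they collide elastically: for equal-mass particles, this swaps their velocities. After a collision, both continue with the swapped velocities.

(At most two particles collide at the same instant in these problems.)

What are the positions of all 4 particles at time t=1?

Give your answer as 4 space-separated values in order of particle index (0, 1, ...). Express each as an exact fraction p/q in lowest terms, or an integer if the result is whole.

Collision at t=1/6: particles 2 and 3 swap velocities; positions: p0=5/6 p1=17/6 p2=37/3 p3=37/3; velocities now: v0=-1 v1=-1 v2=-4 v3=2
Advance to t=1 (no further collisions before then); velocities: v0=-1 v1=-1 v2=-4 v3=2; positions = 0 2 9 14

Answer: 0 2 9 14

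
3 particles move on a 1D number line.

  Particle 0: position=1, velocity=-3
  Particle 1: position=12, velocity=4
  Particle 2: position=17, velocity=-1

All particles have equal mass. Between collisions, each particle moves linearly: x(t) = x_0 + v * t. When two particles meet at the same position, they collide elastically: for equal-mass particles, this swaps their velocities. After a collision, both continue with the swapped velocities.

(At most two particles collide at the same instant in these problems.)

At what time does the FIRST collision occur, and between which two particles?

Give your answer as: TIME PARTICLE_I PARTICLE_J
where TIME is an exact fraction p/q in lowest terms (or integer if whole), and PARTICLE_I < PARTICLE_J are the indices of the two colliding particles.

Pair (0,1): pos 1,12 vel -3,4 -> not approaching (rel speed -7 <= 0)
Pair (1,2): pos 12,17 vel 4,-1 -> gap=5, closing at 5/unit, collide at t=1
Earliest collision: t=1 between 1 and 2

Answer: 1 1 2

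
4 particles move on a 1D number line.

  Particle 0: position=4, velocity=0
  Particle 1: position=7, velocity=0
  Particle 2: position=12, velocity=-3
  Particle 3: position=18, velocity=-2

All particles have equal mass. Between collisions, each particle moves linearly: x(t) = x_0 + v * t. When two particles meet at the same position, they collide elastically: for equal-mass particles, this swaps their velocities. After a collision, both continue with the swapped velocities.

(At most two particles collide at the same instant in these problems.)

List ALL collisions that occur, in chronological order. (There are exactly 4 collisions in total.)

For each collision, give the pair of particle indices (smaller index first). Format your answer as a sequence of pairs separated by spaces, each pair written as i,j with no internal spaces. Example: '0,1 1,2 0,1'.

Collision at t=5/3: particles 1 and 2 swap velocities; positions: p0=4 p1=7 p2=7 p3=44/3; velocities now: v0=0 v1=-3 v2=0 v3=-2
Collision at t=8/3: particles 0 and 1 swap velocities; positions: p0=4 p1=4 p2=7 p3=38/3; velocities now: v0=-3 v1=0 v2=0 v3=-2
Collision at t=11/2: particles 2 and 3 swap velocities; positions: p0=-9/2 p1=4 p2=7 p3=7; velocities now: v0=-3 v1=0 v2=-2 v3=0
Collision at t=7: particles 1 and 2 swap velocities; positions: p0=-9 p1=4 p2=4 p3=7; velocities now: v0=-3 v1=-2 v2=0 v3=0

Answer: 1,2 0,1 2,3 1,2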